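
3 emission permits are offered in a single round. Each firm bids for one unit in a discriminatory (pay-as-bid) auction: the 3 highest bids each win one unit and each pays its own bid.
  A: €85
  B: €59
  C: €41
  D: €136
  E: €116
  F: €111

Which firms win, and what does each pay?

Sorting: 136 (D), 116 (E), 111 (F), 85 (A), 59 (B), …
The 3 highest are D, E, F.
Each winner pays its own bid: D €136, E €116, F €111.

D €136, E €116, F €111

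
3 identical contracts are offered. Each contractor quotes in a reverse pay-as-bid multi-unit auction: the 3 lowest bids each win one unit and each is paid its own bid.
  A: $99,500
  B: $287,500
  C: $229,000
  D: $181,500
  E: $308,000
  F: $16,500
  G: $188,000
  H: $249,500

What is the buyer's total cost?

Ordering the bids: 16,500 (F), 99,500 (A), 181,500 (D), 188,000 (G), 229,000 (C), …
Winners (3 units): F, A, D.
Total cost = 16,500 + 99,500 + 181,500 = $297,500.

Total cost: $297,500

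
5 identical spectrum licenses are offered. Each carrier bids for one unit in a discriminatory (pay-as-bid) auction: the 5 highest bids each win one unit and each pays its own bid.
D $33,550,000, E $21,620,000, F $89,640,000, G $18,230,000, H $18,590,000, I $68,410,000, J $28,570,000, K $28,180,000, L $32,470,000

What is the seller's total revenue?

Sorting: 89,640,000 (F), 68,410,000 (I), 33,550,000 (D), 32,470,000 (L), 28,570,000 (J), 28,180,000 (K), 21,620,000 (E), …
Winners (5 units): F, I, D, L, J.
Total revenue = 89,640,000 + 68,410,000 + 33,550,000 + 32,470,000 + 28,570,000 = $252,640,000.

Total revenue: $252,640,000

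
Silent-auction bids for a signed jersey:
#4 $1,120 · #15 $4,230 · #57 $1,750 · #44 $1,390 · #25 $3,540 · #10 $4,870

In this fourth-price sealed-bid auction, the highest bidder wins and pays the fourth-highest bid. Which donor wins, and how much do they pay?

Fourth-price sealed-bid auction: the highest bidder wins and pays the fourth-highest bid.
Bids in order: 4,870 (#10) > 4,230 (#15) > 3,540 (#25) > 1,750 (#57) > 1,390 (#44) > 1,120 (#4)
#10 is highest; pays the fourth-highest bid, $1,750.

#10 pays $1,750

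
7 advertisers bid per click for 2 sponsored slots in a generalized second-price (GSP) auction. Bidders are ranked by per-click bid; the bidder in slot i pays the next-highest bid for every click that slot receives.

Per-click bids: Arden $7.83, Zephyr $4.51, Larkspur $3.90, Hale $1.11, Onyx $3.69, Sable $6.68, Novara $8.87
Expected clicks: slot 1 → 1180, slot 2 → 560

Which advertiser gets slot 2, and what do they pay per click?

Arden; $6.68 per click

Ranked by bid: $8.87 (Novara) > $7.83 (Arden) > $6.68 (Sable) > …
Slot 2 goes to the second-ranked bidder, Arden, who pays the next bid down: $6.68/click.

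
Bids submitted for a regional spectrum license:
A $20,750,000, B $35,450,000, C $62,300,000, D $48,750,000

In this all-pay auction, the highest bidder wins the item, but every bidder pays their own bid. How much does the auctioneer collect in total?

Bids in order: 62,300,000 (C) > 48,750,000 (D) > 35,450,000 (B) > 20,750,000 (A)
C wins with the top bid; all bids are sunk regardless.
Every bidder forfeits their bid regardless of winning.
Revenue = 20,750,000 + 35,450,000 + 62,300,000 + 48,750,000 = $167,250,000.

Total revenue: $167,250,000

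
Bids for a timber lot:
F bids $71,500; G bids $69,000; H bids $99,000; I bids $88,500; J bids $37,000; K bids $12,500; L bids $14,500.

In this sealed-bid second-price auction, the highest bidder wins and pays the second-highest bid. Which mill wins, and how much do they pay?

Bids ranked: 99,000 (H) > 88,500 (I) > 71,500 (F) > 69,000 (G) > 37,000 (J) > 14,500 (L) > …
H wins with the highest bid; price is set by the runner-up at $88,500.

H pays $88,500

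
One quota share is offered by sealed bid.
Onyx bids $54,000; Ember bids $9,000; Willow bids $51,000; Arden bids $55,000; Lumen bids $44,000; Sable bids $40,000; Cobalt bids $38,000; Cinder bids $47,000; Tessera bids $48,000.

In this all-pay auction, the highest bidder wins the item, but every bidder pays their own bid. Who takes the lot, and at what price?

Arden pays $55,000

Sorting bids: 55,000 (Arden) > 54,000 (Onyx) > 51,000 (Willow) > 48,000 (Tessera) > 47,000 (Cinder) > 44,000 (Lumen) > …
Arden is highest and takes the item; every bidder forfeits their bid.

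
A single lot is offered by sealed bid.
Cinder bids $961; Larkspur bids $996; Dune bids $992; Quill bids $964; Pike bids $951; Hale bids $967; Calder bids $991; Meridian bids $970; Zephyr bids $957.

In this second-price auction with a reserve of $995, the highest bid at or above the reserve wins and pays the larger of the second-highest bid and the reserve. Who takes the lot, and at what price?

Larkspur pays $995

Bids in order: 996 (Larkspur) > 992 (Dune) > 991 (Calder) > 970 (Meridian) > 967 (Hale) > 964 (Quill) > …
Larkspur has the top bid at or above the reserve ($996).
Second-highest bid $992 is below the reserve $995, so the reserve binds → payment $995.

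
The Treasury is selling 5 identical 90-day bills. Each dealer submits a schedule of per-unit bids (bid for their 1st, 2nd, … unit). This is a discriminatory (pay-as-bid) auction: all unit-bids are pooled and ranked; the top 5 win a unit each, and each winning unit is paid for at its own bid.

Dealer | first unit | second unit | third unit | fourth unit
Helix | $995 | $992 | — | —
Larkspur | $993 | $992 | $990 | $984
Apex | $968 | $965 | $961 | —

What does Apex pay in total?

All unit-bids, highest first — top 5: 995 (Helix-1), 993 (Larkspur-1), 992 (Helix-2), 992 (Larkspur-2), 990 (Larkspur-3)
Next rejected bid: $984 (not a price — pay-as-bid).
Apex wins no units.

Apex pays $0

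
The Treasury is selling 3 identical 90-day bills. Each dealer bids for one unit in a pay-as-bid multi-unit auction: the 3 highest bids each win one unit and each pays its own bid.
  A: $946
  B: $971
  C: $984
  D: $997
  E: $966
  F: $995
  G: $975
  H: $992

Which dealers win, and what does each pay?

Ordering the bids: 997 (D), 995 (F), 992 (H), 984 (C), 975 (G), …
Top 3: D, F, H.
Each winner pays its own bid: D $997, F $995, H $992.

D $997, F $995, H $992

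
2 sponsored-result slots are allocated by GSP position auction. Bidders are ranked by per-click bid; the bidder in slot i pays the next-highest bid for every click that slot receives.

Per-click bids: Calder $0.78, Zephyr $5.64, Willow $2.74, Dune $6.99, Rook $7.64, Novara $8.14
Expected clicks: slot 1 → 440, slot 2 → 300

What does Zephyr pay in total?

Per-click bids in order: $8.14 (Novara) > $7.64 (Rook) > $6.99 (Dune) > …
Zephyr ranks below slot 2 → no slot, pays nothing.

Zephyr pays $0.00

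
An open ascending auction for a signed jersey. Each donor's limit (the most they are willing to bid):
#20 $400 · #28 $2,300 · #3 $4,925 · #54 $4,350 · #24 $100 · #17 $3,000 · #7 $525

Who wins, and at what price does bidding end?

Rule: the price rises until one bidder remains; the winner pays the price at which the last rival dropped out.
Limits in order: 4,925 (#3) > 4,350 (#54) > 3,000 (#17) > 2,300 (#28) > 525 (#7) > 400 (#20) > …
Bidding ends when #54 exits at $4,350; #3 takes it.

#3 wins at $4,350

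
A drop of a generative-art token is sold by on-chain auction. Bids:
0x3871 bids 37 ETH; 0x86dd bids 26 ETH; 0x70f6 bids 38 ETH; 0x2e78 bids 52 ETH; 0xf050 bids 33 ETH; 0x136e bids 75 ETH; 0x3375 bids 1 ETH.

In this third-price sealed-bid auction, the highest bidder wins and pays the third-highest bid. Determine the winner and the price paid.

0x136e pays 38 ETH

Sorting bids: 75 (0x136e) > 52 (0x2e78) > 38 (0x70f6) > 37 (0x3871) > 33 (0xf050) > 26 (0x86dd) > …
0x136e is highest; pays the third-highest bid, 38 ETH.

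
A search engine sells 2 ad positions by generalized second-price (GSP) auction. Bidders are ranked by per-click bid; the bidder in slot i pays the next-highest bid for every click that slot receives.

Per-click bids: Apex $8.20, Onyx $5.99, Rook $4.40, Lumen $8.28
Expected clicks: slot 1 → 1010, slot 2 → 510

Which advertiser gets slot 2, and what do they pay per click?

Ranked by bid: $8.28 (Lumen) > $8.20 (Apex) > $5.99 (Onyx) > …
Slot 2 goes to the second-ranked bidder, Apex, who pays the next bid down: $5.99/click.

Apex; $5.99 per click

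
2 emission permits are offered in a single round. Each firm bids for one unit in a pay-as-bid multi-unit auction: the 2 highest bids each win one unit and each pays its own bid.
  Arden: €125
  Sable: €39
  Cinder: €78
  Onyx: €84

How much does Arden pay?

Arden pays €125

Bids ranked high→low: 125 (Arden), 84 (Onyx), 78 (Cinder), 39 (Sable)
The 2 highest are Arden, Onyx.
Arden wins → own bid €125.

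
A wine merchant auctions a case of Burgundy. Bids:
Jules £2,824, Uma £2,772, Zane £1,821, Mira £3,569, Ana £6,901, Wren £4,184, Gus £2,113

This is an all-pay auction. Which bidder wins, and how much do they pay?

Rule: the highest bidder wins the item, but every bidder pays their own bid.
Sorting bids: 6,901 (Ana) > 4,184 (Wren) > 3,569 (Mira) > 2,824 (Jules) > 2,772 (Uma) > 2,113 (Gus) > …
Ana wins with the top bid; all bids are sunk regardless.

Ana pays £6,901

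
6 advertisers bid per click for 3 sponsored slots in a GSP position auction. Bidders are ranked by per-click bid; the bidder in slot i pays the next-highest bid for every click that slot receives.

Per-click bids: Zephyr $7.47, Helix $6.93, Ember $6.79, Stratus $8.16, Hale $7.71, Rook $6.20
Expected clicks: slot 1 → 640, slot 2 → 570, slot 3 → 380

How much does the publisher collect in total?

Total revenue: $11825.70

Ranked by bid: $8.16 (Stratus) > $7.71 (Hale) > $7.47 (Zephyr) > $6.93 (Helix) > …
Slot 1: Stratus pays $7.71 × 640 = $4934.40
Slot 2: Hale pays $7.47 × 570 = $4257.90
Slot 3: Zephyr pays $6.93 × 380 = $2633.40
Total = $11825.70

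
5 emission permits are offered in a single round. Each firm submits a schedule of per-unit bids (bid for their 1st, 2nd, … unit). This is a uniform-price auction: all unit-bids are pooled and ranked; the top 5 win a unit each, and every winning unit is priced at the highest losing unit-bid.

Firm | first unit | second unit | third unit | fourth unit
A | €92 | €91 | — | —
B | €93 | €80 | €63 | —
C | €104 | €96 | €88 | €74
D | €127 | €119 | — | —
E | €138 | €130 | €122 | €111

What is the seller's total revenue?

Pooled unit-bids ranked (top 5): 138 (E-1), 130 (E-2), 127 (D-1), 122 (E-3), 119 (D-2)
First bid not allocated: €111.
Allocation: D 2, E 3. Every unit priced at €111.
Revenue = 5 × 111 = €555.

Total revenue: €555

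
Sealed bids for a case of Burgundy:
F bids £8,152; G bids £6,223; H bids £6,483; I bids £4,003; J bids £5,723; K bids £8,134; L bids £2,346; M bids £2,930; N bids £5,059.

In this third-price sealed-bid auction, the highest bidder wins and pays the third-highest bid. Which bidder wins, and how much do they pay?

Sorting bids: 8,152 (F) > 8,134 (K) > 6,483 (H) > 6,223 (G) > 5,723 (J) > 5,059 (N) > …
F wins; payment is bid #3 in the ranking = £6,483.

F pays £6,483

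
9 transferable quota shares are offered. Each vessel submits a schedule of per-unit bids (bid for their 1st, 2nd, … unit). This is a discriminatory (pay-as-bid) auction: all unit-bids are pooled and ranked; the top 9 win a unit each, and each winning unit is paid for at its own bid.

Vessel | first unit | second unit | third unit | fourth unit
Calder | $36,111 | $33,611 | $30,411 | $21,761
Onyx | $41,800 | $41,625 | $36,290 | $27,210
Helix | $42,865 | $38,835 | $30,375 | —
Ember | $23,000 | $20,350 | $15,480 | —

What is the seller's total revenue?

All unit-bids, highest first — top 9: 42,865 (Helix-1), 41,800 (Onyx-1), 41,625 (Onyx-2), 38,835 (Helix-2), 36,290 (Onyx-3), 36,111 (Calder-1), 33,611 (Calder-2), 30,411 (Calder-3), 30,375 (Helix-3)
Next rejected bid: $27,210 (not a price — pay-as-bid).
Each winning unit pays its own bid.
Revenue = 42,865 + 41,800 + 41,625 + 38,835 + 36,290 + 36,111 + 33,611 + 30,411 + 30,375 = $331,923.

Total revenue: $331,923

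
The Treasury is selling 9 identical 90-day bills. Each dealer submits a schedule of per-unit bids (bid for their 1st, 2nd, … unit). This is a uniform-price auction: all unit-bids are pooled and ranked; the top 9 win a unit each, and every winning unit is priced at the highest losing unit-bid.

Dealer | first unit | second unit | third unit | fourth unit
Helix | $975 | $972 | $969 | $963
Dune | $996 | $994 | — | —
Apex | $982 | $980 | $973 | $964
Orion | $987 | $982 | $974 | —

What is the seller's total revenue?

Pooled unit-bids ranked (top 9): 996 (Dune-1), 994 (Dune-2), 987 (Orion-1), 982 (Apex-1), 982 (Orion-2), 980 (Apex-2), 975 (Helix-1), 974 (Orion-3), 973 (Apex-3)
First bid not allocated: $972.
Allocation: Apex 3, Dune 2, Helix 1, Orion 3. Every unit priced at $972.
Revenue = 9 × 972 = $8,748.

Total revenue: $8,748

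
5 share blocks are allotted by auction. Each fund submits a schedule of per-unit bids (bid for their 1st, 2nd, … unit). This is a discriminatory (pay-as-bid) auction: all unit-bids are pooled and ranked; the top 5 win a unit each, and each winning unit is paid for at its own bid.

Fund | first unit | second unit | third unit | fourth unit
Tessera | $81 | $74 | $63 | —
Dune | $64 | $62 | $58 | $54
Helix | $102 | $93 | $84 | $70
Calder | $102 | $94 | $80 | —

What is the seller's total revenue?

Total revenue: $475

All unit-bids, highest first — top 5: 102 (Helix-1), 102 (Calder-1), 94 (Calder-2), 93 (Helix-2), 84 (Helix-3)
Next rejected bid: $81 (not a price — pay-as-bid).
Each winning unit pays its own bid.
Revenue = 102 + 102 + 94 + 93 + 84 = $475.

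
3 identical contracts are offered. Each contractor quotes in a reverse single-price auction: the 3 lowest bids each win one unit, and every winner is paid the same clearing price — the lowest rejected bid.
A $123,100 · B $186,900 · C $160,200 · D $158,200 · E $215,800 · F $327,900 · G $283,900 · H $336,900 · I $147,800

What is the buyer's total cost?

Total cost: $480,600

Ordering the bids: 123,100 (A), 147,800 (I), 158,200 (D), 160,200 (C), 186,900 (B), …
The 3 lowest are A, I, D.
First losing bid is C's $160,200, which sets the uniform price.
Total cost = 3 × $160,200 = $480,600.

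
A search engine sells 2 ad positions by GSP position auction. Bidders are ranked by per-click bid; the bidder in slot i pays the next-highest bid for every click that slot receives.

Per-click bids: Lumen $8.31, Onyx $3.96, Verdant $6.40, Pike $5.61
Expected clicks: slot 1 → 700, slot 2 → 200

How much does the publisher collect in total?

Total revenue: $5602.00

Per-click bids in order: $8.31 (Lumen) > $6.40 (Verdant) > $5.61 (Pike) > …
Slot 1: Lumen pays $6.40 × 700 = $4480.00
Slot 2: Verdant pays $5.61 × 200 = $1122.00
Total = $5602.00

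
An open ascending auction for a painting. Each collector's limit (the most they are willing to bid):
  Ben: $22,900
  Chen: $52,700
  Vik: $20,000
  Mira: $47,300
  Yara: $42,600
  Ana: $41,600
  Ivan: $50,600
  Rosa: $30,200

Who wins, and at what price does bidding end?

Chen wins at $50,600

Sorting limits: 52,700 (Chen) > 50,600 (Ivan) > 47,300 (Mira) > 42,600 (Yara) > 41,600 (Ana) > 30,200 (Rosa) > …
Ivan is the last rival to drop out, at $50,600; Chen remains and wins at that price.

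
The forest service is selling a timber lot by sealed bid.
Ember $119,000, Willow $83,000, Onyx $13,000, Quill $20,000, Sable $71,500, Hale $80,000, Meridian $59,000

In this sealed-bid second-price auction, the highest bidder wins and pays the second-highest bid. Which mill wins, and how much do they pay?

Sealed-bid second-price auction: the highest bidder wins and pays the second-highest bid.
Bids in order: 119,000 (Ember) > 83,000 (Willow) > 80,000 (Hale) > 71,500 (Sable) > 59,000 (Meridian) > 20,000 (Quill) > …
Second-price: Ember pays Willow's bid of $83,000.

Ember pays $83,000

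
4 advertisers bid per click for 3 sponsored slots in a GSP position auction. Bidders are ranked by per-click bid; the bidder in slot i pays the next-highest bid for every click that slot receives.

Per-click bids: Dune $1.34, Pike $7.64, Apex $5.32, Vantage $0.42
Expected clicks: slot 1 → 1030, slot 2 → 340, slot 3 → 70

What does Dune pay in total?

Per-click bids in order: $7.64 (Pike) > $5.32 (Apex) > $1.34 (Dune) > $0.42 (Vantage)
Dune holds slot 3 → pays next bid $0.42 × 70 clicks = $29.40.

Dune pays $29.40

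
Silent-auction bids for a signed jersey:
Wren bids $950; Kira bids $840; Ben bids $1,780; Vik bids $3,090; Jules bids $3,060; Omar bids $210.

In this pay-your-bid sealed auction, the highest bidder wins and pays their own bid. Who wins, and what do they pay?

Rule: the highest bidder wins and pays their own bid.
Bids in order: 3,090 (Vik) > 3,060 (Jules) > 1,780 (Ben) > 950 (Wren) > 840 (Kira) > 210 (Omar)
Vik is highest → pays own bid, $3,090.

Vik pays $3,090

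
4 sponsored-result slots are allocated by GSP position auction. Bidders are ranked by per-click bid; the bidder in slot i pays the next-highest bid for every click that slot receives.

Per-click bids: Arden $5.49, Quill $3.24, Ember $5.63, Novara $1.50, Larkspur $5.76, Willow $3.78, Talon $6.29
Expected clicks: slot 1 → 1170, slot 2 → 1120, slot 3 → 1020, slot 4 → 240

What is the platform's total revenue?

Per-click bids in order: $6.29 (Talon) > $5.76 (Larkspur) > $5.63 (Ember) > $5.49 (Arden) > $3.78 (Willow) > …
Slot 1: Talon pays $5.76 × 1170 = $6739.20
Slot 2: Larkspur pays $5.63 × 1120 = $6305.60
Slot 3: Ember pays $5.49 × 1020 = $5599.80
Slot 4: Arden pays $3.78 × 240 = $907.20
Total = $19551.80

Total revenue: $19551.80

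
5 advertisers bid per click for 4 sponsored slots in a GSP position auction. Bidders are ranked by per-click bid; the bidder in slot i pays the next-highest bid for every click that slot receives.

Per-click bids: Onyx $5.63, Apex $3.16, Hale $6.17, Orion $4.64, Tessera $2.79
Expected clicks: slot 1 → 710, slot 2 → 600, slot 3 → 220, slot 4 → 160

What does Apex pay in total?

Apex pays $446.40

Sorting advertisers: $6.17 (Hale) > $5.63 (Onyx) > $4.64 (Orion) > $3.16 (Apex) > $2.79 (Tessera)
Apex holds slot 4 → pays next bid $2.79 × 160 clicks = $446.40.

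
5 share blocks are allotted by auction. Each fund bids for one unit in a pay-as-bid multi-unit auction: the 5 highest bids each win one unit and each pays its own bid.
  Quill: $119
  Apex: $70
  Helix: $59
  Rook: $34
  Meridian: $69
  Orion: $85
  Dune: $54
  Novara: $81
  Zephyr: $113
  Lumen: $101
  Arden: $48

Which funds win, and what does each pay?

Sorting: 119 (Quill), 113 (Zephyr), 101 (Lumen), 85 (Orion), 81 (Novara), 70 (Apex), 69 (Meridian), …
The 5 highest are Quill, Zephyr, Lumen, Orion, Novara.
Each winner pays its own bid: Quill $119, Zephyr $113, Lumen $101, Orion $85, Novara $81.

Quill $119, Zephyr $113, Lumen $101, Orion $85, Novara $81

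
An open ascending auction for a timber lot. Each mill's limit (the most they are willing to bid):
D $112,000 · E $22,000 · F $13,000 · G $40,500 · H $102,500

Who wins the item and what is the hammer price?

D wins at $102,500

Open ascending-bid auction: the price rises until one bidder remains; the winner pays the price at which the last rival dropped out.
Sorting limits: 112,000 (D) > 102,500 (H) > 40,500 (G) > 22,000 (E) > 13,000 (F)
Once the price passes $102,500, only D is left; the hammer falls at H's limit of $102,500.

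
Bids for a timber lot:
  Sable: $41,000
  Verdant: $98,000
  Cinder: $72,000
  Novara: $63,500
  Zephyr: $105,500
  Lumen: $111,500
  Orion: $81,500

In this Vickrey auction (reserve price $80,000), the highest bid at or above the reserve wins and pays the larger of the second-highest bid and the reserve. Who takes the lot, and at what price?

Lumen pays $105,500

Bids ranked: 111,500 (Lumen) > 105,500 (Zephyr) > 98,000 (Verdant) > 81,500 (Orion) > 72,000 (Cinder) > 63,500 (Novara) > …
Lumen has the top bid at or above the reserve ($111,500).
max(second-highest $105,500, reserve $80,000) = $105,500; the reserve does not bind.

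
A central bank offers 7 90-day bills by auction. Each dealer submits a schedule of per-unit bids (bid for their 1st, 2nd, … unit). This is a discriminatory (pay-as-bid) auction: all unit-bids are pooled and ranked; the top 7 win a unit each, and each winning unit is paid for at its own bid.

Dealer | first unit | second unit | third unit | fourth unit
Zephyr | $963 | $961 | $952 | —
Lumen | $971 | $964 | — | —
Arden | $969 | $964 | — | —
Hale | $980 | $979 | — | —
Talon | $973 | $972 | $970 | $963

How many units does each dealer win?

Arden 1, Hale 2, Lumen 1, Talon 3

Merging the schedules and taking the best 7: 980 (Hale-1), 979 (Hale-2), 973 (Talon-1), 972 (Talon-2), 971 (Lumen-1), 970 (Talon-3), 969 (Arden-1)
Next rejected bid: $964 (not a price — pay-as-bid).
Allocation: Arden 1, Hale 2, Lumen 1, Talon 3.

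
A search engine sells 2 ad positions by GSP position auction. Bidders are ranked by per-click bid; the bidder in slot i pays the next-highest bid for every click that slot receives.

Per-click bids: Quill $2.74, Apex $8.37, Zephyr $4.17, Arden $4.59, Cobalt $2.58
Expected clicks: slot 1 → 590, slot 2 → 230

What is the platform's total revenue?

Per-click bids in order: $8.37 (Apex) > $4.59 (Arden) > $4.17 (Zephyr) > …
Slot 1: Apex pays $4.59 × 590 = $2708.10
Slot 2: Arden pays $4.17 × 230 = $959.10
Total = $3667.20

Total revenue: $3667.20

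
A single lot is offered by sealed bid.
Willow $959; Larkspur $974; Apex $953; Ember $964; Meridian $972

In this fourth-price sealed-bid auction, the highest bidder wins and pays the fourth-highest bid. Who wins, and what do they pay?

Larkspur pays $959

Rule: the highest bidder wins and pays the fourth-highest bid.
Bids ranked: 974 (Larkspur) > 972 (Meridian) > 964 (Ember) > 959 (Willow) > 953 (Apex)
Larkspur is highest; pays the fourth-highest bid, $959.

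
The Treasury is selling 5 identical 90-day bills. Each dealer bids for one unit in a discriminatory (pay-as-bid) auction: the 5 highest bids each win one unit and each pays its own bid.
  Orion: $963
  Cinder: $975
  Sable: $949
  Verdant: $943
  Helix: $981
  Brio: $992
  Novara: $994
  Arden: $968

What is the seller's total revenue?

Bids ranked high→low: 994 (Novara), 992 (Brio), 981 (Helix), 975 (Cinder), 968 (Arden), 963 (Orion), 949 (Sable), …
The 5 highest are Novara, Brio, Helix, Cinder, Arden.
Total revenue = 994 + 992 + 981 + 975 + 968 = $4,910.

Total revenue: $4,910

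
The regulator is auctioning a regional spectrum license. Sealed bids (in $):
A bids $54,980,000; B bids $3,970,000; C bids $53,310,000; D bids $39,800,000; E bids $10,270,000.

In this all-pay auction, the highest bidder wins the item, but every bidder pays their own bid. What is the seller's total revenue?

Total revenue: $162,330,000

Bids ranked: 54,980,000 (A) > 53,310,000 (C) > 39,800,000 (D) > 10,270,000 (E) > 3,970,000 (B)
A wins with the top bid; all bids are sunk regardless.
Every bidder forfeits their bid regardless of winning.
Revenue = 54,980,000 + 3,970,000 + 53,310,000 + 39,800,000 + 10,270,000 = $162,330,000.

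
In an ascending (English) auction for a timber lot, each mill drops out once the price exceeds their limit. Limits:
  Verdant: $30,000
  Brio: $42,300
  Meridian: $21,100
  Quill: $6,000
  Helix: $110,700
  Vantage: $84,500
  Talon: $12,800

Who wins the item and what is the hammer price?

Helix wins at $84,500

Open ascending-bid auction: the price rises until one bidder remains; the winner pays the price at which the last rival dropped out.
Limits in order: 110,700 (Helix) > 84,500 (Vantage) > 42,300 (Brio) > 30,000 (Verdant) > 21,100 (Meridian) > 12,800 (Talon) > …
Once the price passes $84,500, only Helix is left; the hammer falls at Vantage's limit of $84,500.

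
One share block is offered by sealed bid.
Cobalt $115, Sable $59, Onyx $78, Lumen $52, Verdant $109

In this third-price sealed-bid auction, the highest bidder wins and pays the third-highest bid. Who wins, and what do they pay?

Bids ranked: 115 (Cobalt) > 109 (Verdant) > 78 (Onyx) > 59 (Sable) > 52 (Lumen)
Cobalt is highest; pays the third-highest bid, $78.

Cobalt pays $78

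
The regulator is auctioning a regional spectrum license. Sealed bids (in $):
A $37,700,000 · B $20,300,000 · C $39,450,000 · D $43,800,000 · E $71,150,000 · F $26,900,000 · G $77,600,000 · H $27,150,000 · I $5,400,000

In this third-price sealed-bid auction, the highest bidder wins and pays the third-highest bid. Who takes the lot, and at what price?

G pays $43,800,000

Bids in order: 77,600,000 (G) > 71,150,000 (E) > 43,800,000 (D) > 39,450,000 (C) > 37,700,000 (A) > 27,150,000 (H) > …
G is highest; pays the third-highest bid, $43,800,000.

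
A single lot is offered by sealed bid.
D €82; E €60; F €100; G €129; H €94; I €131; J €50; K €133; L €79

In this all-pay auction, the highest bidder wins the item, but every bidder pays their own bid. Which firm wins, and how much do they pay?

Bids in order: 133 (K) > 131 (I) > 129 (G) > 100 (F) > 94 (H) > 82 (D) > …
K is highest and takes the item; every bidder forfeits their bid.

K pays €133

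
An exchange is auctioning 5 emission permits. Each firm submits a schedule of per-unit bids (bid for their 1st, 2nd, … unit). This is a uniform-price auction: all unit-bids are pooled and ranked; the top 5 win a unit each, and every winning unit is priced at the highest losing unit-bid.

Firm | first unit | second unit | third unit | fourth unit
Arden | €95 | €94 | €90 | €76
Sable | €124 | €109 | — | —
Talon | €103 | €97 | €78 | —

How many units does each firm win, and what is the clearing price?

Arden 1, Sable 2, Talon 2; clearing price €94

Pooled unit-bids ranked (top 5): 124 (Sable-1), 109 (Sable-2), 103 (Talon-1), 97 (Talon-2), 95 (Arden-1)
First bid not allocated: €94.
Allocation: Arden 1, Sable 2, Talon 2.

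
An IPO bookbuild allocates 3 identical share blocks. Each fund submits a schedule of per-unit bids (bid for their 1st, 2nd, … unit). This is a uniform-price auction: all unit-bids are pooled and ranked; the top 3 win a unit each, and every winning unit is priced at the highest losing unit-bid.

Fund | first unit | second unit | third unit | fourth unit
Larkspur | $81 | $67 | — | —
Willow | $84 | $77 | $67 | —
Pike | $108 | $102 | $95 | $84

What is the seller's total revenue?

Pooled unit-bids ranked (top 3): 108 (Pike-1), 102 (Pike-2), 95 (Pike-3)
The (k+1)-th unit-bid is $84.
Allocation: Pike 3. Every unit priced at $84.
Revenue = 3 × 84 = $252.

Total revenue: $252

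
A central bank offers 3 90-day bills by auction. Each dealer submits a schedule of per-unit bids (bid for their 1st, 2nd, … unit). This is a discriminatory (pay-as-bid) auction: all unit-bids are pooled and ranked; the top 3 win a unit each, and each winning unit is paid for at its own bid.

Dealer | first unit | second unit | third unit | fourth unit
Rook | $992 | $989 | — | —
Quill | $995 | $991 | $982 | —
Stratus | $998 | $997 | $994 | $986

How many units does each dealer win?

Quill 1, Stratus 2

Merging the schedules and taking the best 3: 998 (Stratus-1), 997 (Stratus-2), 995 (Quill-1)
Next rejected bid: $994 (not a price — pay-as-bid).
Allocation: Quill 1, Stratus 2.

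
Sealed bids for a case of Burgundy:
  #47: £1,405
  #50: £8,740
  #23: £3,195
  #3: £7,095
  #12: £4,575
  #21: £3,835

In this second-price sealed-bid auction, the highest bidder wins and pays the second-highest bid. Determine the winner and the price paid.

Second-price sealed-bid auction: the highest bidder wins and pays the second-highest bid.
Bids ranked: 8,740 (#50) > 7,095 (#3) > 4,575 (#12) > 3,835 (#21) > 3,195 (#23) > 1,405 (#47)
#50 wins with the highest bid; price is set by the runner-up at £7,095.

#50 pays £7,095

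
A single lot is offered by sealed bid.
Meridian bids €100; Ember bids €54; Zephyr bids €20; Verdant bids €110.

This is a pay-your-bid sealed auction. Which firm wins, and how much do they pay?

Verdant pays €110

Bids in order: 110 (Verdant) > 100 (Meridian) > 54 (Ember) > 20 (Zephyr)
First-price: Verdant pays what they bid, €110.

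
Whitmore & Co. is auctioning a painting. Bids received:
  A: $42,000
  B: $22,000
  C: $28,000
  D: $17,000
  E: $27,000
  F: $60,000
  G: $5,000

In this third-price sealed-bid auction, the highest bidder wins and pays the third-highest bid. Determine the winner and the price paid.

Bids ranked: 60,000 (F) > 42,000 (A) > 28,000 (C) > 27,000 (E) > 22,000 (B) > 17,000 (D) > …
F wins; payment is bid #3 in the ranking = $28,000.

F pays $28,000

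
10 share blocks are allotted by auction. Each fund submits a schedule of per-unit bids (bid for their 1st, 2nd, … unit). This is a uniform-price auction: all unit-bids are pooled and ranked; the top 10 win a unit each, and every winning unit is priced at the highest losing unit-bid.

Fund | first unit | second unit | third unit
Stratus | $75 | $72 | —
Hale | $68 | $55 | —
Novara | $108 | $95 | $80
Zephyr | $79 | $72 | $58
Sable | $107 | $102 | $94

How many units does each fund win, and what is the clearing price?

Novara 3, Sable 3, Stratus 2, Zephyr 2; clearing price $68

All unit-bids, highest first — top 10: 108 (Novara-1), 107 (Sable-1), 102 (Sable-2), 95 (Novara-2), 94 (Sable-3), 80 (Novara-3), 79 (Zephyr-1), 75 (Stratus-1), 72 (Stratus-2), 72 (Zephyr-2)
The (k+1)-th unit-bid is $68.
Allocation: Novara 3, Sable 3, Stratus 2, Zephyr 2.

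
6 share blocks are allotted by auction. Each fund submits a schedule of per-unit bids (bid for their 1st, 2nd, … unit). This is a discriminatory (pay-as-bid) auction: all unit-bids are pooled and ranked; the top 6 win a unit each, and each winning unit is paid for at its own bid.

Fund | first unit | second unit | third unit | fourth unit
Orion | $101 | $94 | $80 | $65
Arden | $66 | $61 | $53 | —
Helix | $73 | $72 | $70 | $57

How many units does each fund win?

All unit-bids, highest first — top 6: 101 (Orion-1), 94 (Orion-2), 80 (Orion-3), 73 (Helix-1), 72 (Helix-2), 70 (Helix-3)
Next rejected bid: $66 (not a price — pay-as-bid).
Allocation: Helix 3, Orion 3.

Helix 3, Orion 3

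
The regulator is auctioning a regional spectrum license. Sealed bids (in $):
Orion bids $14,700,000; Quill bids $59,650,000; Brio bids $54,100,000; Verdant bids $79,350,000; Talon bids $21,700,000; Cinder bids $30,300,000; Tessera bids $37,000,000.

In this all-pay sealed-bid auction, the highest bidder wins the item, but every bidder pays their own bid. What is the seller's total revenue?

Bids in order: 79,350,000 (Verdant) > 59,650,000 (Quill) > 54,100,000 (Brio) > 37,000,000 (Tessera) > 30,300,000 (Cinder) > 21,700,000 (Talon) > …
Verdant wins with the top bid; all bids are sunk regardless.
Every bidder forfeits their bid regardless of winning.
Revenue = 14,700,000 + 59,650,000 + 54,100,000 + 79,350,000 + 21,700,000 + 30,300,000 + 37,000,000 = $296,800,000.

Total revenue: $296,800,000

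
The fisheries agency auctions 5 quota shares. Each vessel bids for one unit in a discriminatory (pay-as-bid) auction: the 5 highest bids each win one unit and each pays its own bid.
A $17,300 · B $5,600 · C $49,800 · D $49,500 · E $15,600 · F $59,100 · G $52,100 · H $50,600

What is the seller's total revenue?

Total revenue: $261,100

Ordering the bids: 59,100 (F), 52,100 (G), 50,600 (H), 49,800 (C), 49,500 (D), 17,300 (A), 15,600 (E), …
The 5 highest are F, G, H, C, D.
Total revenue = 59,100 + 52,100 + 50,600 + 49,800 + 49,500 = $261,100.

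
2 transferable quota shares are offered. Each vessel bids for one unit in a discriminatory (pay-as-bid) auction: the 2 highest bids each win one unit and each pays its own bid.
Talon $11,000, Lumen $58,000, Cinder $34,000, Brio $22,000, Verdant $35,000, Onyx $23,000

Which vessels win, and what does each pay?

Sorting: 58,000 (Lumen), 35,000 (Verdant), 34,000 (Cinder), 23,000 (Onyx), …
Winners (2 units): Lumen, Verdant.
Each winner pays its own bid: Lumen $58,000, Verdant $35,000.

Lumen $58,000, Verdant $35,000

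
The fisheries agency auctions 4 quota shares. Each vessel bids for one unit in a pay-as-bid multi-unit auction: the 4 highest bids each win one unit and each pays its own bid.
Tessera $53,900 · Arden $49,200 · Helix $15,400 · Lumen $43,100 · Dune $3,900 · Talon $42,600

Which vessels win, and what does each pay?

Bids ranked high→low: 53,900 (Tessera), 49,200 (Arden), 43,100 (Lumen), 42,600 (Talon), 15,400 (Helix), 3,900 (Dune)
Top 4: Tessera, Arden, Lumen, Talon.
Each winner pays its own bid: Tessera $53,900, Arden $49,200, Lumen $43,100, Talon $42,600.

Tessera $53,900, Arden $49,200, Lumen $43,100, Talon $42,600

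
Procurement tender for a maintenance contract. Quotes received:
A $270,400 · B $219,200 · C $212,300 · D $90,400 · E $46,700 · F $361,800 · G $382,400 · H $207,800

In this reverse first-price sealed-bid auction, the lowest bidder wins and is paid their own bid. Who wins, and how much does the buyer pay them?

Rule: the lowest bidder wins and is paid their own bid.
Sorting bids: 46,700 (E) < 90,400 (D) < 207,800 (H) < 212,300 (C) < 219,200 (B) < 270,400 (A) < …
E is lowest → is paid own bid, $46,700.

E is paid $46,700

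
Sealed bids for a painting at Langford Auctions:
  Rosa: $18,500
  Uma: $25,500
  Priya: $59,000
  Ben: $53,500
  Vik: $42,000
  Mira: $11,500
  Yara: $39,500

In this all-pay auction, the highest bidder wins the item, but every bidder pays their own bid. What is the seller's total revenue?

Total revenue: $249,500

Bids ranked: 59,000 (Priya) > 53,500 (Ben) > 42,000 (Vik) > 39,500 (Yara) > 25,500 (Uma) > 18,500 (Rosa) > …
Every bidder forfeits their bid regardless of winning.
Revenue = 18,500 + 25,500 + 59,000 + 53,500 + 42,000 + 11,500 + 39,500 = $249,500.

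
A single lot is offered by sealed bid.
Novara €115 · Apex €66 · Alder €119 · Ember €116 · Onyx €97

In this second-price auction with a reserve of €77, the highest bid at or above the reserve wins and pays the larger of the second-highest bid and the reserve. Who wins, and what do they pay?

Bids in order: 119 (Alder) > 116 (Ember) > 115 (Novara) > 97 (Onyx) > 66 (Apex)
Highest eligible bid: Alder at €119.
Second-highest bid €116 exceeds the reserve €77 → payment €116.

Alder pays €116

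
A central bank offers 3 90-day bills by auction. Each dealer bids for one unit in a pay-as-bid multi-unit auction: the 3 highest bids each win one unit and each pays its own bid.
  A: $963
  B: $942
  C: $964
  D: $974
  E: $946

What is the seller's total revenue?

Total revenue: $2,901

Bids ranked high→low: 974 (D), 964 (C), 963 (A), 946 (E), 942 (B)
The 3 highest are D, C, A.
Total revenue = 974 + 964 + 963 = $2,901.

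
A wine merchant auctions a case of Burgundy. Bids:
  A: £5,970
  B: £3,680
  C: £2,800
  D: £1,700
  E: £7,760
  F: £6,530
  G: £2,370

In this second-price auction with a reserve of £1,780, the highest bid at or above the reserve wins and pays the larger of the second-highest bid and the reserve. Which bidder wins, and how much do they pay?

Rule: the highest bid at or above the reserve wins and pays the larger of the second-highest bid and the reserve.
Bids ranked: 7,760 (E) > 6,530 (F) > 5,970 (A) > 3,680 (B) > 2,800 (C) > 2,370 (G) > …
Highest eligible bid: E at £7,760.
max(second-highest £6,530, reserve £1,780) = £6,530; the reserve does not bind.

E pays £6,530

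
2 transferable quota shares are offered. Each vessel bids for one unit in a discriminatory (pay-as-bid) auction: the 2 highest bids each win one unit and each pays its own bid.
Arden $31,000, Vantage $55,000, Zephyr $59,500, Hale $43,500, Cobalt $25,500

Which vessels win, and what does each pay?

Zephyr $59,500, Vantage $55,000

Bids ranked high→low: 59,500 (Zephyr), 55,000 (Vantage), 43,500 (Hale), 31,000 (Arden), …
Top 2: Zephyr, Vantage.
Each winner pays its own bid: Zephyr $59,500, Vantage $55,000.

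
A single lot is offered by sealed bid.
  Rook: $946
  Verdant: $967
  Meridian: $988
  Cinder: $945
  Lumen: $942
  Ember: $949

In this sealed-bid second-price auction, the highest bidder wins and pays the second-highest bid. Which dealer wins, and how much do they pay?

Bids in order: 988 (Meridian) > 967 (Verdant) > 949 (Ember) > 946 (Rook) > 945 (Cinder) > 942 (Lumen)
Meridian is highest; pays the second-highest bid, $967.

Meridian pays $967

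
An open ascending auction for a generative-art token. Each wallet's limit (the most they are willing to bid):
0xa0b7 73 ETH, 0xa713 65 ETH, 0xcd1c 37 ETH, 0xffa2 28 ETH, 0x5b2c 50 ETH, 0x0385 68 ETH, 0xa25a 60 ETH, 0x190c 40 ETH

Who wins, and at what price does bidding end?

Limits in order: 73 (0xa0b7) > 68 (0x0385) > 65 (0xa713) > 60 (0xa25a) > 50 (0x5b2c) > 40 (0x190c) > …
Once the price passes 68 ETH, only 0xa0b7 is left; the hammer falls at 0x0385's limit of 68 ETH.

0xa0b7 wins at 68 ETH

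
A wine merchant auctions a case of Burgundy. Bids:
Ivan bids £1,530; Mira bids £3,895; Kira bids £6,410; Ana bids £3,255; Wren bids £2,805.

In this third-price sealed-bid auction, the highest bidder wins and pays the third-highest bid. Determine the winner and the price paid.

Kira pays £3,255

Bids in order: 6,410 (Kira) > 3,895 (Mira) > 3,255 (Ana) > 2,805 (Wren) > 1,530 (Ivan)
Kira is highest; pays the third-highest bid, £3,255.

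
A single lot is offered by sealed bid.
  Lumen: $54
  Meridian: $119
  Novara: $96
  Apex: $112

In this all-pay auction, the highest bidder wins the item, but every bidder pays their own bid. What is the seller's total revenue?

Total revenue: $381

Sorting bids: 119 (Meridian) > 112 (Apex) > 96 (Novara) > 54 (Lumen)
Every bidder forfeits their bid regardless of winning.
Revenue = 54 + 119 + 96 + 112 = $381.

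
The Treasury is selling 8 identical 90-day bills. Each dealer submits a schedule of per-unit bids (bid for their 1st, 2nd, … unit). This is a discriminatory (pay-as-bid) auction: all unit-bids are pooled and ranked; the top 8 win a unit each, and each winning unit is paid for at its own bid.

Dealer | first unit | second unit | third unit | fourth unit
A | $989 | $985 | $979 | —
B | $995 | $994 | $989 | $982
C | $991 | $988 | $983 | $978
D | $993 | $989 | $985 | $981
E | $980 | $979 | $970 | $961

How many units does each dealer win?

A 1, B 3, C 2, D 2

Merging the schedules and taking the best 8: 995 (B-1), 994 (B-2), 993 (D-1), 991 (C-1), 989 (A-1), 989 (B-3), 989 (D-2), 988 (C-2)
Next rejected bid: $985 (not a price — pay-as-bid).
Allocation: A 1, B 3, C 2, D 2.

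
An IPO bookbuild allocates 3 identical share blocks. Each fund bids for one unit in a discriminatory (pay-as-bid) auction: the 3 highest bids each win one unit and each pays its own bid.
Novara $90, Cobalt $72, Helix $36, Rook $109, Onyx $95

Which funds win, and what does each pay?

Rook $109, Onyx $95, Novara $90

Ordering the bids: 109 (Rook), 95 (Onyx), 90 (Novara), 72 (Cobalt), 36 (Helix)
Winners (3 units): Rook, Onyx, Novara.
Each winner pays its own bid: Rook $109, Onyx $95, Novara $90.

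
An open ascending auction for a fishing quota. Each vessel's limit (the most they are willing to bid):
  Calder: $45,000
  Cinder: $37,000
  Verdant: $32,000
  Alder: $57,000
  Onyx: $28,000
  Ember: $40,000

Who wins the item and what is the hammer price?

Sorting limits: 57,000 (Alder) > 45,000 (Calder) > 40,000 (Ember) > 37,000 (Cinder) > 32,000 (Verdant) > 28,000 (Onyx)
Calder is the last rival to drop out, at $45,000; Alder remains and wins at that price.

Alder wins at $45,000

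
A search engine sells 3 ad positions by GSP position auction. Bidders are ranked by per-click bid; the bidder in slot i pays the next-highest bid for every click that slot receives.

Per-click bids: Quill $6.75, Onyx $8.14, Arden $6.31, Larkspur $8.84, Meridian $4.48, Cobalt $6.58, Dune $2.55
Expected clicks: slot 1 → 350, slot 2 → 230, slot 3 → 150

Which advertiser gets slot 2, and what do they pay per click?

Ranked by bid: $8.84 (Larkspur) > $8.14 (Onyx) > $6.75 (Quill) > $6.58 (Cobalt) > …
Slot 2 goes to the second-ranked bidder, Onyx, who pays the next bid down: $6.75/click.

Onyx; $6.75 per click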